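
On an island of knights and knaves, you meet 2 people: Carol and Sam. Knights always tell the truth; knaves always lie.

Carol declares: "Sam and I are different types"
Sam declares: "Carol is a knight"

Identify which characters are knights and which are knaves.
Carol is a knave.
Sam is a knave.

Verification:
- Carol (knave) says "Sam and I are different types" - this is FALSE (a lie) because Carol is a knave and Sam is a knave.
- Sam (knave) says "Carol is a knight" - this is FALSE (a lie) because Carol is a knave.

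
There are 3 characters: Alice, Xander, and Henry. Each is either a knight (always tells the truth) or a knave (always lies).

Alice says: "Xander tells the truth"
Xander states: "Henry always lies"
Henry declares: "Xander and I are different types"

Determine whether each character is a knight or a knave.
Alice is a knave.
Xander is a knave.
Henry is a knight.

Verification:
- Alice (knave) says "Xander tells the truth" - this is FALSE (a lie) because Xander is a knave.
- Xander (knave) says "Henry always lies" - this is FALSE (a lie) because Henry is a knight.
- Henry (knight) says "Xander and I are different types" - this is TRUE because Henry is a knight and Xander is a knave.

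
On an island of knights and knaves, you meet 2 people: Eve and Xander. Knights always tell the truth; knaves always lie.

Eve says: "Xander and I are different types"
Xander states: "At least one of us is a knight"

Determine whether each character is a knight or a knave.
Eve is a knave.
Xander is a knave.

Verification:
- Eve (knave) says "Xander and I are different types" - this is FALSE (a lie) because Eve is a knave and Xander is a knave.
- Xander (knave) says "At least one of us is a knight" - this is FALSE (a lie) because no one is a knight.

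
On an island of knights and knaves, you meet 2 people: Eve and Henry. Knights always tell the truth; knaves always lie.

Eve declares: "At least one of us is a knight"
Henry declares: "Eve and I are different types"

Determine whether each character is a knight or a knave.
Eve is a knave.
Henry is a knave.

Verification:
- Eve (knave) says "At least one of us is a knight" - this is FALSE (a lie) because no one is a knight.
- Henry (knave) says "Eve and I are different types" - this is FALSE (a lie) because Henry is a knave and Eve is a knave.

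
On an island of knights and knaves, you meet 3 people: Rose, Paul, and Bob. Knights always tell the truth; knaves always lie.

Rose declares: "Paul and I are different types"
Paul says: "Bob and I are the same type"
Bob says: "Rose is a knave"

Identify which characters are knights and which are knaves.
Rose is a knave.
Paul is a knave.
Bob is a knight.

Verification:
- Rose (knave) says "Paul and I are different types" - this is FALSE (a lie) because Rose is a knave and Paul is a knave.
- Paul (knave) says "Bob and I are the same type" - this is FALSE (a lie) because Paul is a knave and Bob is a knight.
- Bob (knight) says "Rose is a knave" - this is TRUE because Rose is a knave.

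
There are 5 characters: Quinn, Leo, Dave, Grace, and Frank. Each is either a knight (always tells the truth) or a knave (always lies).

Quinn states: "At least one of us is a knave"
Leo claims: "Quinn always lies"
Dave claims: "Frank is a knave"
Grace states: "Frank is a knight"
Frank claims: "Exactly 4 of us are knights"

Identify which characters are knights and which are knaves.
Quinn is a knight.
Leo is a knave.
Dave is a knight.
Grace is a knave.
Frank is a knave.

Verification:
- Quinn (knight) says "At least one of us is a knave" - this is TRUE because Leo, Grace, and Frank are knaves.
- Leo (knave) says "Quinn always lies" - this is FALSE (a lie) because Quinn is a knight.
- Dave (knight) says "Frank is a knave" - this is TRUE because Frank is a knave.
- Grace (knave) says "Frank is a knight" - this is FALSE (a lie) because Frank is a knave.
- Frank (knave) says "Exactly 4 of us are knights" - this is FALSE (a lie) because there are 2 knights.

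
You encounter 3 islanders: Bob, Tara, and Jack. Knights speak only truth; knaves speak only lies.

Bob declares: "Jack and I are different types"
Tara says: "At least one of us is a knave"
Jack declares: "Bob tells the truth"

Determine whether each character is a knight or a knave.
Bob is a knave.
Tara is a knight.
Jack is a knave.

Verification:
- Bob (knave) says "Jack and I are different types" - this is FALSE (a lie) because Bob is a knave and Jack is a knave.
- Tara (knight) says "At least one of us is a knave" - this is TRUE because Bob and Jack are knaves.
- Jack (knave) says "Bob tells the truth" - this is FALSE (a lie) because Bob is a knave.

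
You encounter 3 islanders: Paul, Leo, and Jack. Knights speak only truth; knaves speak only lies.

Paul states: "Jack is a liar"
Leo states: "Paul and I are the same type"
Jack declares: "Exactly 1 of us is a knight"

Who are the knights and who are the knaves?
Paul is a knight.
Leo is a knight.
Jack is a knave.

Verification:
- Paul (knight) says "Jack is a liar" - this is TRUE because Jack is a knave.
- Leo (knight) says "Paul and I are the same type" - this is TRUE because Leo is a knight and Paul is a knight.
- Jack (knave) says "Exactly 1 of us is a knight" - this is FALSE (a lie) because there are 2 knights.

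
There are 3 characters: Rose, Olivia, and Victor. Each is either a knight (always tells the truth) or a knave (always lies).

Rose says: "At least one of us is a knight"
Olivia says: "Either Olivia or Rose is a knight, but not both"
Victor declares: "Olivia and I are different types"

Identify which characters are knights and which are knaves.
Rose is a knave.
Olivia is a knave.
Victor is a knave.

Verification:
- Rose (knave) says "At least one of us is a knight" - this is FALSE (a lie) because no one is a knight.
- Olivia (knave) says "Either Olivia or Rose is a knight, but not both" - this is FALSE (a lie) because Olivia is a knave and Rose is a knave.
- Victor (knave) says "Olivia and I are different types" - this is FALSE (a lie) because Victor is a knave and Olivia is a knave.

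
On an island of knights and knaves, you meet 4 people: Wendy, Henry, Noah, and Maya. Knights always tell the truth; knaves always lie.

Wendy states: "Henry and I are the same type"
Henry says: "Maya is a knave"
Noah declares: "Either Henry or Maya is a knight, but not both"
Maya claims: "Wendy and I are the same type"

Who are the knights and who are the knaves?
Wendy is a knight.
Henry is a knight.
Noah is a knight.
Maya is a knave.

Verification:
- Wendy (knight) says "Henry and I are the same type" - this is TRUE because Wendy is a knight and Henry is a knight.
- Henry (knight) says "Maya is a knave" - this is TRUE because Maya is a knave.
- Noah (knight) says "Either Henry or Maya is a knight, but not both" - this is TRUE because Henry is a knight and Maya is a knave.
- Maya (knave) says "Wendy and I are the same type" - this is FALSE (a lie) because Maya is a knave and Wendy is a knight.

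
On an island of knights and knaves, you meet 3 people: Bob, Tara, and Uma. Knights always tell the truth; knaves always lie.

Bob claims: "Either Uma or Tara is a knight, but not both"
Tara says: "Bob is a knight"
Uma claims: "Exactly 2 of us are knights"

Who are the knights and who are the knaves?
Bob is a knave.
Tara is a knave.
Uma is a knave.

Verification:
- Bob (knave) says "Either Uma or Tara is a knight, but not both" - this is FALSE (a lie) because Uma is a knave and Tara is a knave.
- Tara (knave) says "Bob is a knight" - this is FALSE (a lie) because Bob is a knave.
- Uma (knave) says "Exactly 2 of us are knights" - this is FALSE (a lie) because there are 0 knights.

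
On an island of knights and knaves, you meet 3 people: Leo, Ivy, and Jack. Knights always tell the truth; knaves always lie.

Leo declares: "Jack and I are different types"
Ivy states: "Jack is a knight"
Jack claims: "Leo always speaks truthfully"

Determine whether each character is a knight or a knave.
Leo is a knave.
Ivy is a knave.
Jack is a knave.

Verification:
- Leo (knave) says "Jack and I are different types" - this is FALSE (a lie) because Leo is a knave and Jack is a knave.
- Ivy (knave) says "Jack is a knight" - this is FALSE (a lie) because Jack is a knave.
- Jack (knave) says "Leo always speaks truthfully" - this is FALSE (a lie) because Leo is a knave.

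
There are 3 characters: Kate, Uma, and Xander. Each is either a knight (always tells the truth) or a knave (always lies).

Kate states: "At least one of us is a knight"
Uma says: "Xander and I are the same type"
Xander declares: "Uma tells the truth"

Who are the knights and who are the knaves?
Kate is a knight.
Uma is a knight.
Xander is a knight.

Verification:
- Kate (knight) says "At least one of us is a knight" - this is TRUE because Kate, Uma, and Xander are knights.
- Uma (knight) says "Xander and I are the same type" - this is TRUE because Uma is a knight and Xander is a knight.
- Xander (knight) says "Uma tells the truth" - this is TRUE because Uma is a knight.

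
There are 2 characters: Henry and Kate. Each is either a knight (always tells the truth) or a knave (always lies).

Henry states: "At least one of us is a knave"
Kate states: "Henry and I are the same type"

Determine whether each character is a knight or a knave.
Henry is a knight.
Kate is a knave.

Verification:
- Henry (knight) says "At least one of us is a knave" - this is TRUE because Kate is a knave.
- Kate (knave) says "Henry and I are the same type" - this is FALSE (a lie) because Kate is a knave and Henry is a knight.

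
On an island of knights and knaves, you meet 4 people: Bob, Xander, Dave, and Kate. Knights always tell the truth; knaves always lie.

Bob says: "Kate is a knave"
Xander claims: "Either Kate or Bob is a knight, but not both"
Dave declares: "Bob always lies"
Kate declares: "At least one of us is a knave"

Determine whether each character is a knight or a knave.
Bob is a knave.
Xander is a knight.
Dave is a knight.
Kate is a knight.

Verification:
- Bob (knave) says "Kate is a knave" - this is FALSE (a lie) because Kate is a knight.
- Xander (knight) says "Either Kate or Bob is a knight, but not both" - this is TRUE because Kate is a knight and Bob is a knave.
- Dave (knight) says "Bob always lies" - this is TRUE because Bob is a knave.
- Kate (knight) says "At least one of us is a knave" - this is TRUE because Bob is a knave.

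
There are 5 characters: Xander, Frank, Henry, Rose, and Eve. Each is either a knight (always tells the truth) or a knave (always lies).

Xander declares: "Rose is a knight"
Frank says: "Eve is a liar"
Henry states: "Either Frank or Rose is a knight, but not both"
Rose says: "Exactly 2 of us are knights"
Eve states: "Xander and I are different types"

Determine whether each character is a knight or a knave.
Xander is a knave.
Frank is a knave.
Henry is a knave.
Rose is a knave.
Eve is a knight.

Verification:
- Xander (knave) says "Rose is a knight" - this is FALSE (a lie) because Rose is a knave.
- Frank (knave) says "Eve is a liar" - this is FALSE (a lie) because Eve is a knight.
- Henry (knave) says "Either Frank or Rose is a knight, but not both" - this is FALSE (a lie) because Frank is a knave and Rose is a knave.
- Rose (knave) says "Exactly 2 of us are knights" - this is FALSE (a lie) because there are 1 knights.
- Eve (knight) says "Xander and I are different types" - this is TRUE because Eve is a knight and Xander is a knave.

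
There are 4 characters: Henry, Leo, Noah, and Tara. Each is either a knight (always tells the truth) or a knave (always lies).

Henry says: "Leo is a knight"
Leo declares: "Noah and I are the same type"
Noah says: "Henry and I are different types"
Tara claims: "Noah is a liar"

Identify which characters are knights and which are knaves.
Henry is a knave.
Leo is a knave.
Noah is a knight.
Tara is a knave.

Verification:
- Henry (knave) says "Leo is a knight" - this is FALSE (a lie) because Leo is a knave.
- Leo (knave) says "Noah and I are the same type" - this is FALSE (a lie) because Leo is a knave and Noah is a knight.
- Noah (knight) says "Henry and I are different types" - this is TRUE because Noah is a knight and Henry is a knave.
- Tara (knave) says "Noah is a liar" - this is FALSE (a lie) because Noah is a knight.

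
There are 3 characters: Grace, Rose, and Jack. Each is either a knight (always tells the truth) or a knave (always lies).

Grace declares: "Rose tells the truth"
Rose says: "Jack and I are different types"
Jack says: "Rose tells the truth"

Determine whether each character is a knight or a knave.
Grace is a knave.
Rose is a knave.
Jack is a knave.

Verification:
- Grace (knave) says "Rose tells the truth" - this is FALSE (a lie) because Rose is a knave.
- Rose (knave) says "Jack and I are different types" - this is FALSE (a lie) because Rose is a knave and Jack is a knave.
- Jack (knave) says "Rose tells the truth" - this is FALSE (a lie) because Rose is a knave.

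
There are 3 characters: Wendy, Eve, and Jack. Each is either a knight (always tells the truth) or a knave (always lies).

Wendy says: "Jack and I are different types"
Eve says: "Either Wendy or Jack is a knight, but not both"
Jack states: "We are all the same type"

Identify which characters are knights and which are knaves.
Wendy is a knight.
Eve is a knight.
Jack is a knave.

Verification:
- Wendy (knight) says "Jack and I are different types" - this is TRUE because Wendy is a knight and Jack is a knave.
- Eve (knight) says "Either Wendy or Jack is a knight, but not both" - this is TRUE because Wendy is a knight and Jack is a knave.
- Jack (knave) says "We are all the same type" - this is FALSE (a lie) because Wendy and Eve are knights and Jack is a knave.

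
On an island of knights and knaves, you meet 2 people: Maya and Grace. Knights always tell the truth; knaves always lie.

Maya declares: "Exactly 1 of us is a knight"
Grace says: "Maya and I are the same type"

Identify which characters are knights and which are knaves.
Maya is a knight.
Grace is a knave.

Verification:
- Maya (knight) says "Exactly 1 of us is a knight" - this is TRUE because there are 1 knights.
- Grace (knave) says "Maya and I are the same type" - this is FALSE (a lie) because Grace is a knave and Maya is a knight.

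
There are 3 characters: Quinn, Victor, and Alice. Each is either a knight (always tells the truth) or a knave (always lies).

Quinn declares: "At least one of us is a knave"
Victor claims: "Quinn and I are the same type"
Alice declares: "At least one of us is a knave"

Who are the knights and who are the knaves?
Quinn is a knight.
Victor is a knave.
Alice is a knight.

Verification:
- Quinn (knight) says "At least one of us is a knave" - this is TRUE because Victor is a knave.
- Victor (knave) says "Quinn and I are the same type" - this is FALSE (a lie) because Victor is a knave and Quinn is a knight.
- Alice (knight) says "At least one of us is a knave" - this is TRUE because Victor is a knave.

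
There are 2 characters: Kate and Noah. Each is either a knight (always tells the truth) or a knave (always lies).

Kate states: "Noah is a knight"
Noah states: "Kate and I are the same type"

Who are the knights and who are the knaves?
Kate is a knight.
Noah is a knight.

Verification:
- Kate (knight) says "Noah is a knight" - this is TRUE because Noah is a knight.
- Noah (knight) says "Kate and I are the same type" - this is TRUE because Noah is a knight and Kate is a knight.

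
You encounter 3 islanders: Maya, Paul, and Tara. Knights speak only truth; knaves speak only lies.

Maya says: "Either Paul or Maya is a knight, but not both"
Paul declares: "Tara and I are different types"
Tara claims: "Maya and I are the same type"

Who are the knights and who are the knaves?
Maya is a knight.
Paul is a knave.
Tara is a knave.

Verification:
- Maya (knight) says "Either Paul or Maya is a knight, but not both" - this is TRUE because Paul is a knave and Maya is a knight.
- Paul (knave) says "Tara and I are different types" - this is FALSE (a lie) because Paul is a knave and Tara is a knave.
- Tara (knave) says "Maya and I are the same type" - this is FALSE (a lie) because Tara is a knave and Maya is a knight.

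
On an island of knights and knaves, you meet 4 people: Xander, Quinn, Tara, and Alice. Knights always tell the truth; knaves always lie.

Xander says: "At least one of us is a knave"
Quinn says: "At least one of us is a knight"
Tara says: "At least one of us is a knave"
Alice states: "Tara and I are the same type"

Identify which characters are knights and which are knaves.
Xander is a knight.
Quinn is a knight.
Tara is a knight.
Alice is a knave.

Verification:
- Xander (knight) says "At least one of us is a knave" - this is TRUE because Alice is a knave.
- Quinn (knight) says "At least one of us is a knight" - this is TRUE because Xander, Quinn, and Tara are knights.
- Tara (knight) says "At least one of us is a knave" - this is TRUE because Alice is a knave.
- Alice (knave) says "Tara and I are the same type" - this is FALSE (a lie) because Alice is a knave and Tara is a knight.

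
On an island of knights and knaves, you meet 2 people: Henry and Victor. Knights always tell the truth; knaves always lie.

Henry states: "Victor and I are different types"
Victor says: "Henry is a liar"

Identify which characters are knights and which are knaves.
Henry is a knight.
Victor is a knave.

Verification:
- Henry (knight) says "Victor and I are different types" - this is TRUE because Henry is a knight and Victor is a knave.
- Victor (knave) says "Henry is a liar" - this is FALSE (a lie) because Henry is a knight.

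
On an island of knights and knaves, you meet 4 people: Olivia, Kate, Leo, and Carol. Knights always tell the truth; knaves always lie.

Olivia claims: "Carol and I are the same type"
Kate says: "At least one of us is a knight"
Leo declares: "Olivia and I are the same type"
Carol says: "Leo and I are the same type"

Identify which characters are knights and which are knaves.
Olivia is a knight.
Kate is a knight.
Leo is a knight.
Carol is a knight.

Verification:
- Olivia (knight) says "Carol and I are the same type" - this is TRUE because Olivia is a knight and Carol is a knight.
- Kate (knight) says "At least one of us is a knight" - this is TRUE because Olivia, Kate, Leo, and Carol are knights.
- Leo (knight) says "Olivia and I are the same type" - this is TRUE because Leo is a knight and Olivia is a knight.
- Carol (knight) says "Leo and I are the same type" - this is TRUE because Carol is a knight and Leo is a knight.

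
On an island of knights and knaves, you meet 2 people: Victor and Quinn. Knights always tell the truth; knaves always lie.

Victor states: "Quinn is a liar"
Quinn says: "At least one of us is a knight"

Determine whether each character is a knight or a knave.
Victor is a knave.
Quinn is a knight.

Verification:
- Victor (knave) says "Quinn is a liar" - this is FALSE (a lie) because Quinn is a knight.
- Quinn (knight) says "At least one of us is a knight" - this is TRUE because Quinn is a knight.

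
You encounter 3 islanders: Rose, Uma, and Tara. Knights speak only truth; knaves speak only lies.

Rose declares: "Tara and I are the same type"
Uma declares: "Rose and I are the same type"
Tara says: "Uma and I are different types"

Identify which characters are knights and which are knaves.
Rose is a knight.
Uma is a knave.
Tara is a knight.

Verification:
- Rose (knight) says "Tara and I are the same type" - this is TRUE because Rose is a knight and Tara is a knight.
- Uma (knave) says "Rose and I are the same type" - this is FALSE (a lie) because Uma is a knave and Rose is a knight.
- Tara (knight) says "Uma and I are different types" - this is TRUE because Tara is a knight and Uma is a knave.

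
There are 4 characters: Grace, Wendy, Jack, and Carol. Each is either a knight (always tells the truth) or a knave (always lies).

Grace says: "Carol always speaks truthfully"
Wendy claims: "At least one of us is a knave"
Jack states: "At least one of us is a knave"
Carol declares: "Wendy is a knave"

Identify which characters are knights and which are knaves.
Grace is a knave.
Wendy is a knight.
Jack is a knight.
Carol is a knave.

Verification:
- Grace (knave) says "Carol always speaks truthfully" - this is FALSE (a lie) because Carol is a knave.
- Wendy (knight) says "At least one of us is a knave" - this is TRUE because Grace and Carol are knaves.
- Jack (knight) says "At least one of us is a knave" - this is TRUE because Grace and Carol are knaves.
- Carol (knave) says "Wendy is a knave" - this is FALSE (a lie) because Wendy is a knight.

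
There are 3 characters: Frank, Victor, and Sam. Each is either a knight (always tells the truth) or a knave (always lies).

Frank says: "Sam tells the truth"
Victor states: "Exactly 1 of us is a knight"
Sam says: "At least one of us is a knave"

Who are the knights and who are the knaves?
Frank is a knight.
Victor is a knave.
Sam is a knight.

Verification:
- Frank (knight) says "Sam tells the truth" - this is TRUE because Sam is a knight.
- Victor (knave) says "Exactly 1 of us is a knight" - this is FALSE (a lie) because there are 2 knights.
- Sam (knight) says "At least one of us is a knave" - this is TRUE because Victor is a knave.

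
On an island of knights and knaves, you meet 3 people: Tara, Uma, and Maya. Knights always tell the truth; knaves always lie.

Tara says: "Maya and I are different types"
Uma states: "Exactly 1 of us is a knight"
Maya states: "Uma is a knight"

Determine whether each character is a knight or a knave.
Tara is a knave.
Uma is a knave.
Maya is a knave.

Verification:
- Tara (knave) says "Maya and I are different types" - this is FALSE (a lie) because Tara is a knave and Maya is a knave.
- Uma (knave) says "Exactly 1 of us is a knight" - this is FALSE (a lie) because there are 0 knights.
- Maya (knave) says "Uma is a knight" - this is FALSE (a lie) because Uma is a knave.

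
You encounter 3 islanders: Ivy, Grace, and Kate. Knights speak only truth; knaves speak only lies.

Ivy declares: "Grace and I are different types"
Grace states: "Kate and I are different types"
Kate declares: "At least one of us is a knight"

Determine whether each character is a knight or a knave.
Ivy is a knave.
Grace is a knave.
Kate is a knave.

Verification:
- Ivy (knave) says "Grace and I are different types" - this is FALSE (a lie) because Ivy is a knave and Grace is a knave.
- Grace (knave) says "Kate and I are different types" - this is FALSE (a lie) because Grace is a knave and Kate is a knave.
- Kate (knave) says "At least one of us is a knight" - this is FALSE (a lie) because no one is a knight.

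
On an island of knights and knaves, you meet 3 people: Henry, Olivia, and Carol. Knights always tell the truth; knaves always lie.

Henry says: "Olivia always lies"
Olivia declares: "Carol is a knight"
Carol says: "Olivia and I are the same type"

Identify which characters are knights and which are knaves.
Henry is a knave.
Olivia is a knight.
Carol is a knight.

Verification:
- Henry (knave) says "Olivia always lies" - this is FALSE (a lie) because Olivia is a knight.
- Olivia (knight) says "Carol is a knight" - this is TRUE because Carol is a knight.
- Carol (knight) says "Olivia and I are the same type" - this is TRUE because Carol is a knight and Olivia is a knight.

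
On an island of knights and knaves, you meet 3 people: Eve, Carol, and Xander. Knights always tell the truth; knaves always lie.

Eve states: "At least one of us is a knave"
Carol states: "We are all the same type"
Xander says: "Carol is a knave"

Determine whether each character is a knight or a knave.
Eve is a knight.
Carol is a knave.
Xander is a knight.

Verification:
- Eve (knight) says "At least one of us is a knave" - this is TRUE because Carol is a knave.
- Carol (knave) says "We are all the same type" - this is FALSE (a lie) because Eve and Xander are knights and Carol is a knave.
- Xander (knight) says "Carol is a knave" - this is TRUE because Carol is a knave.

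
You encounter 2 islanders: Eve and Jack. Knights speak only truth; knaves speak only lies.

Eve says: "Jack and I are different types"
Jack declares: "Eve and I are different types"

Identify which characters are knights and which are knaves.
Eve is a knave.
Jack is a knave.

Verification:
- Eve (knave) says "Jack and I are different types" - this is FALSE (a lie) because Eve is a knave and Jack is a knave.
- Jack (knave) says "Eve and I are different types" - this is FALSE (a lie) because Jack is a knave and Eve is a knave.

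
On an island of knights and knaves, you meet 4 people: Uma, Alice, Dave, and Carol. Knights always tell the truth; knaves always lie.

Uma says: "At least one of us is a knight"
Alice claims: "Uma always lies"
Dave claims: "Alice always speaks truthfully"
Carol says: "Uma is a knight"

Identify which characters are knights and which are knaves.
Uma is a knight.
Alice is a knave.
Dave is a knave.
Carol is a knight.

Verification:
- Uma (knight) says "At least one of us is a knight" - this is TRUE because Uma and Carol are knights.
- Alice (knave) says "Uma always lies" - this is FALSE (a lie) because Uma is a knight.
- Dave (knave) says "Alice always speaks truthfully" - this is FALSE (a lie) because Alice is a knave.
- Carol (knight) says "Uma is a knight" - this is TRUE because Uma is a knight.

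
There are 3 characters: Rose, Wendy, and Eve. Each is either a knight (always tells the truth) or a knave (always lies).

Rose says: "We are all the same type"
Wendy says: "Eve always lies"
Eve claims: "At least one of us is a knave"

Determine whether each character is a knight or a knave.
Rose is a knave.
Wendy is a knave.
Eve is a knight.

Verification:
- Rose (knave) says "We are all the same type" - this is FALSE (a lie) because Eve is a knight and Rose and Wendy are knaves.
- Wendy (knave) says "Eve always lies" - this is FALSE (a lie) because Eve is a knight.
- Eve (knight) says "At least one of us is a knave" - this is TRUE because Rose and Wendy are knaves.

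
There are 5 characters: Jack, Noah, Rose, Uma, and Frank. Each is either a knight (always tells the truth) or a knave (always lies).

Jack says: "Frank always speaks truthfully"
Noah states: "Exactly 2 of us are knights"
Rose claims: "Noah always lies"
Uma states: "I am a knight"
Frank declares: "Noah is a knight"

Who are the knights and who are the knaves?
Jack is a knave.
Noah is a knave.
Rose is a knight.
Uma is a knave.
Frank is a knave.

Verification:
- Jack (knave) says "Frank always speaks truthfully" - this is FALSE (a lie) because Frank is a knave.
- Noah (knave) says "Exactly 2 of us are knights" - this is FALSE (a lie) because there are 1 knights.
- Rose (knight) says "Noah always lies" - this is TRUE because Noah is a knave.
- Uma (knave) says "I am a knight" - this is FALSE (a lie) because Uma is a knave.
- Frank (knave) says "Noah is a knight" - this is FALSE (a lie) because Noah is a knave.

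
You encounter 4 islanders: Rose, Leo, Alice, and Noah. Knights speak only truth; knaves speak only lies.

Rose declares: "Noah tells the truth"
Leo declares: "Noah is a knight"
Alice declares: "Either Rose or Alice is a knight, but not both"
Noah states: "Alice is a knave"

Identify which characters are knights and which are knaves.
Rose is a knave.
Leo is a knave.
Alice is a knight.
Noah is a knave.

Verification:
- Rose (knave) says "Noah tells the truth" - this is FALSE (a lie) because Noah is a knave.
- Leo (knave) says "Noah is a knight" - this is FALSE (a lie) because Noah is a knave.
- Alice (knight) says "Either Rose or Alice is a knight, but not both" - this is TRUE because Rose is a knave and Alice is a knight.
- Noah (knave) says "Alice is a knave" - this is FALSE (a lie) because Alice is a knight.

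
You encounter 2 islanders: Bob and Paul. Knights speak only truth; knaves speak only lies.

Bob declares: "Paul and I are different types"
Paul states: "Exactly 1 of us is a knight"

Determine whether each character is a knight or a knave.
Bob is a knave.
Paul is a knave.

Verification:
- Bob (knave) says "Paul and I are different types" - this is FALSE (a lie) because Bob is a knave and Paul is a knave.
- Paul (knave) says "Exactly 1 of us is a knight" - this is FALSE (a lie) because there are 0 knights.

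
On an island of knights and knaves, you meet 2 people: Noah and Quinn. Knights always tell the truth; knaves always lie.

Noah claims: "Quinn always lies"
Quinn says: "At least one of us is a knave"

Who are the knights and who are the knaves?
Noah is a knave.
Quinn is a knight.

Verification:
- Noah (knave) says "Quinn always lies" - this is FALSE (a lie) because Quinn is a knight.
- Quinn (knight) says "At least one of us is a knave" - this is TRUE because Noah is a knave.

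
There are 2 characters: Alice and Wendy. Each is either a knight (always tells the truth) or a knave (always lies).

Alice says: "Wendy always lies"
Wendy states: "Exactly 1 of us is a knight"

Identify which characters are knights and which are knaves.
Alice is a knave.
Wendy is a knight.

Verification:
- Alice (knave) says "Wendy always lies" - this is FALSE (a lie) because Wendy is a knight.
- Wendy (knight) says "Exactly 1 of us is a knight" - this is TRUE because there are 1 knights.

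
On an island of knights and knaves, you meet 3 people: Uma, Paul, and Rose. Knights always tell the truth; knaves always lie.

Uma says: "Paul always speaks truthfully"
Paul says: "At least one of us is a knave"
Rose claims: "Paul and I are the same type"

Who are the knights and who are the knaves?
Uma is a knight.
Paul is a knight.
Rose is a knave.

Verification:
- Uma (knight) says "Paul always speaks truthfully" - this is TRUE because Paul is a knight.
- Paul (knight) says "At least one of us is a knave" - this is TRUE because Rose is a knave.
- Rose (knave) says "Paul and I are the same type" - this is FALSE (a lie) because Rose is a knave and Paul is a knight.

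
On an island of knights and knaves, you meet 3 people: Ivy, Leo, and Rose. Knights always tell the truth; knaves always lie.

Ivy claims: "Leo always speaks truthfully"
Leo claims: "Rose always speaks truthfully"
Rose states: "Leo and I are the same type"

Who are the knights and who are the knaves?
Ivy is a knight.
Leo is a knight.
Rose is a knight.

Verification:
- Ivy (knight) says "Leo always speaks truthfully" - this is TRUE because Leo is a knight.
- Leo (knight) says "Rose always speaks truthfully" - this is TRUE because Rose is a knight.
- Rose (knight) says "Leo and I are the same type" - this is TRUE because Rose is a knight and Leo is a knight.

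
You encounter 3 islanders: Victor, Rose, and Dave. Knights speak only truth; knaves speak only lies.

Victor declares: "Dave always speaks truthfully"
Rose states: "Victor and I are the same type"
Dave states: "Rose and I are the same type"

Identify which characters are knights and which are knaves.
Victor is a knight.
Rose is a knight.
Dave is a knight.

Verification:
- Victor (knight) says "Dave always speaks truthfully" - this is TRUE because Dave is a knight.
- Rose (knight) says "Victor and I are the same type" - this is TRUE because Rose is a knight and Victor is a knight.
- Dave (knight) says "Rose and I are the same type" - this is TRUE because Dave is a knight and Rose is a knight.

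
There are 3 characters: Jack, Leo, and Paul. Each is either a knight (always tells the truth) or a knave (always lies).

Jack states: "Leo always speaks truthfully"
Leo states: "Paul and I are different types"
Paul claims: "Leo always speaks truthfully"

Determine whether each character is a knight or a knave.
Jack is a knave.
Leo is a knave.
Paul is a knave.

Verification:
- Jack (knave) says "Leo always speaks truthfully" - this is FALSE (a lie) because Leo is a knave.
- Leo (knave) says "Paul and I are different types" - this is FALSE (a lie) because Leo is a knave and Paul is a knave.
- Paul (knave) says "Leo always speaks truthfully" - this is FALSE (a lie) because Leo is a knave.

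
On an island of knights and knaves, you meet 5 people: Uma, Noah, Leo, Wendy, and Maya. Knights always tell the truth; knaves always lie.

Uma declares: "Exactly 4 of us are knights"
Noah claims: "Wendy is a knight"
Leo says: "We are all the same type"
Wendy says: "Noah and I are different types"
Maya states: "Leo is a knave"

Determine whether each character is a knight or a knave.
Uma is a knave.
Noah is a knave.
Leo is a knave.
Wendy is a knave.
Maya is a knight.

Verification:
- Uma (knave) says "Exactly 4 of us are knights" - this is FALSE (a lie) because there are 1 knights.
- Noah (knave) says "Wendy is a knight" - this is FALSE (a lie) because Wendy is a knave.
- Leo (knave) says "We are all the same type" - this is FALSE (a lie) because Maya is a knight and Uma, Noah, Leo, and Wendy are knaves.
- Wendy (knave) says "Noah and I are different types" - this is FALSE (a lie) because Wendy is a knave and Noah is a knave.
- Maya (knight) says "Leo is a knave" - this is TRUE because Leo is a knave.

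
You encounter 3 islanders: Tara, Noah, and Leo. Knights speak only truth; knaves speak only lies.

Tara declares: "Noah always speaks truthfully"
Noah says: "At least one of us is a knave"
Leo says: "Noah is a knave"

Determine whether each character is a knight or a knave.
Tara is a knight.
Noah is a knight.
Leo is a knave.

Verification:
- Tara (knight) says "Noah always speaks truthfully" - this is TRUE because Noah is a knight.
- Noah (knight) says "At least one of us is a knave" - this is TRUE because Leo is a knave.
- Leo (knave) says "Noah is a knave" - this is FALSE (a lie) because Noah is a knight.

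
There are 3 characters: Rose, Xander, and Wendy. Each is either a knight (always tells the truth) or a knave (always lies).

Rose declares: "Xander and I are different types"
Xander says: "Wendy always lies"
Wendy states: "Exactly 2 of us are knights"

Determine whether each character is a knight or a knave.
Rose is a knight.
Xander is a knave.
Wendy is a knight.

Verification:
- Rose (knight) says "Xander and I are different types" - this is TRUE because Rose is a knight and Xander is a knave.
- Xander (knave) says "Wendy always lies" - this is FALSE (a lie) because Wendy is a knight.
- Wendy (knight) says "Exactly 2 of us are knights" - this is TRUE because there are 2 knights.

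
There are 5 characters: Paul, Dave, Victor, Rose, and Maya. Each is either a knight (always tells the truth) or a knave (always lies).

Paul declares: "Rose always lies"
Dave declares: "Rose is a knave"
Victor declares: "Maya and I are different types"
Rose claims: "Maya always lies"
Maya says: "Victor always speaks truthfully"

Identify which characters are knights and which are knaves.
Paul is a knave.
Dave is a knave.
Victor is a knave.
Rose is a knight.
Maya is a knave.

Verification:
- Paul (knave) says "Rose always lies" - this is FALSE (a lie) because Rose is a knight.
- Dave (knave) says "Rose is a knave" - this is FALSE (a lie) because Rose is a knight.
- Victor (knave) says "Maya and I are different types" - this is FALSE (a lie) because Victor is a knave and Maya is a knave.
- Rose (knight) says "Maya always lies" - this is TRUE because Maya is a knave.
- Maya (knave) says "Victor always speaks truthfully" - this is FALSE (a lie) because Victor is a knave.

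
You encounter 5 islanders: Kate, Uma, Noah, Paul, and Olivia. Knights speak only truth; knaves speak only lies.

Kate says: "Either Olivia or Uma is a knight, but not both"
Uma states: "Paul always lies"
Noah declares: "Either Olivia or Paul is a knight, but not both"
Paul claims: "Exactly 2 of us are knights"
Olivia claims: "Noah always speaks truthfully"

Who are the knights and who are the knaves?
Kate is a knave.
Uma is a knight.
Noah is a knight.
Paul is a knave.
Olivia is a knight.

Verification:
- Kate (knave) says "Either Olivia or Uma is a knight, but not both" - this is FALSE (a lie) because Olivia is a knight and Uma is a knight.
- Uma (knight) says "Paul always lies" - this is TRUE because Paul is a knave.
- Noah (knight) says "Either Olivia or Paul is a knight, but not both" - this is TRUE because Olivia is a knight and Paul is a knave.
- Paul (knave) says "Exactly 2 of us are knights" - this is FALSE (a lie) because there are 3 knights.
- Olivia (knight) says "Noah always speaks truthfully" - this is TRUE because Noah is a knight.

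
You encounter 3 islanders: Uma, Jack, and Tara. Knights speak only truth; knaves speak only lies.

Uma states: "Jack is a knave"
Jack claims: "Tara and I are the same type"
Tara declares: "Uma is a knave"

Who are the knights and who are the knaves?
Uma is a knave.
Jack is a knight.
Tara is a knight.

Verification:
- Uma (knave) says "Jack is a knave" - this is FALSE (a lie) because Jack is a knight.
- Jack (knight) says "Tara and I are the same type" - this is TRUE because Jack is a knight and Tara is a knight.
- Tara (knight) says "Uma is a knave" - this is TRUE because Uma is a knave.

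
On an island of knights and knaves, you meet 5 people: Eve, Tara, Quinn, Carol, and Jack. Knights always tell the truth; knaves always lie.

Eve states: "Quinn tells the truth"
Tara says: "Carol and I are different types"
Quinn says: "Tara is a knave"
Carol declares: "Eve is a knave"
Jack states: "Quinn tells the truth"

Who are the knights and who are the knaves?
Eve is a knight.
Tara is a knave.
Quinn is a knight.
Carol is a knave.
Jack is a knight.

Verification:
- Eve (knight) says "Quinn tells the truth" - this is TRUE because Quinn is a knight.
- Tara (knave) says "Carol and I are different types" - this is FALSE (a lie) because Tara is a knave and Carol is a knave.
- Quinn (knight) says "Tara is a knave" - this is TRUE because Tara is a knave.
- Carol (knave) says "Eve is a knave" - this is FALSE (a lie) because Eve is a knight.
- Jack (knight) says "Quinn tells the truth" - this is TRUE because Quinn is a knight.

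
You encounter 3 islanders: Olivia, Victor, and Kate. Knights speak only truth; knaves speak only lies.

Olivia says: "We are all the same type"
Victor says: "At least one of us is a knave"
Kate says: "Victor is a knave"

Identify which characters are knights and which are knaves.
Olivia is a knave.
Victor is a knight.
Kate is a knave.

Verification:
- Olivia (knave) says "We are all the same type" - this is FALSE (a lie) because Victor is a knight and Olivia and Kate are knaves.
- Victor (knight) says "At least one of us is a knave" - this is TRUE because Olivia and Kate are knaves.
- Kate (knave) says "Victor is a knave" - this is FALSE (a lie) because Victor is a knight.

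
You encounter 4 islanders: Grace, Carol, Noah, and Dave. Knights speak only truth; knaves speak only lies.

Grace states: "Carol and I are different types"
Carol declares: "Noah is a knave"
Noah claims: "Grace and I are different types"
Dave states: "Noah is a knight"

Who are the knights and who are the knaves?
Grace is a knave.
Carol is a knave.
Noah is a knight.
Dave is a knight.

Verification:
- Grace (knave) says "Carol and I are different types" - this is FALSE (a lie) because Grace is a knave and Carol is a knave.
- Carol (knave) says "Noah is a knave" - this is FALSE (a lie) because Noah is a knight.
- Noah (knight) says "Grace and I are different types" - this is TRUE because Noah is a knight and Grace is a knave.
- Dave (knight) says "Noah is a knight" - this is TRUE because Noah is a knight.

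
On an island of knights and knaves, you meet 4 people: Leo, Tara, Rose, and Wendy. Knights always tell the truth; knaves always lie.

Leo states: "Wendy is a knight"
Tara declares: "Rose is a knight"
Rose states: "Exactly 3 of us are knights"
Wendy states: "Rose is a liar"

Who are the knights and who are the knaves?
Leo is a knight.
Tara is a knave.
Rose is a knave.
Wendy is a knight.

Verification:
- Leo (knight) says "Wendy is a knight" - this is TRUE because Wendy is a knight.
- Tara (knave) says "Rose is a knight" - this is FALSE (a lie) because Rose is a knave.
- Rose (knave) says "Exactly 3 of us are knights" - this is FALSE (a lie) because there are 2 knights.
- Wendy (knight) says "Rose is a liar" - this is TRUE because Rose is a knave.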